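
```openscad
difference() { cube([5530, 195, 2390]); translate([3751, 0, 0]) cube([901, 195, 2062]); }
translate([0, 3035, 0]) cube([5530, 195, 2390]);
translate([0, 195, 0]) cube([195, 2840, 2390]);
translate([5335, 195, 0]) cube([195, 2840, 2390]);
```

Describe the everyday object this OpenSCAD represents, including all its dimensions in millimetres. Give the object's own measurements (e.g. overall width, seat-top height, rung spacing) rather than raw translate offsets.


A single room: four walls, each 2390 mm tall and 195 mm thick, enclosing an outside footprint 5530×3230 mm (x × y), no floor or roof. The front and back walls (−y and +y sides) run the full x-width; the side walls fit between their inner faces. A door opening 901 mm wide and 2062 mm tall is cut through the front wall from the floor up, its −x edge 3751 mm from the wall's −x end.


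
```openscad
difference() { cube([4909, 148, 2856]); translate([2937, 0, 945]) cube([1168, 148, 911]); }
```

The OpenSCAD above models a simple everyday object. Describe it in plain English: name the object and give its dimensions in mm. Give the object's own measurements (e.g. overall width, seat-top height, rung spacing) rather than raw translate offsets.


A wall 4909 mm long (x), 148 mm thick (y), 2856 mm tall, with a rectangular window opening cut through it. The opening is 1168 mm wide and 911 mm tall; its sill is at z = 945 mm and its near (−x) edge is 2937 mm from the wall's −x end. The opening passes through the full wall thickness.


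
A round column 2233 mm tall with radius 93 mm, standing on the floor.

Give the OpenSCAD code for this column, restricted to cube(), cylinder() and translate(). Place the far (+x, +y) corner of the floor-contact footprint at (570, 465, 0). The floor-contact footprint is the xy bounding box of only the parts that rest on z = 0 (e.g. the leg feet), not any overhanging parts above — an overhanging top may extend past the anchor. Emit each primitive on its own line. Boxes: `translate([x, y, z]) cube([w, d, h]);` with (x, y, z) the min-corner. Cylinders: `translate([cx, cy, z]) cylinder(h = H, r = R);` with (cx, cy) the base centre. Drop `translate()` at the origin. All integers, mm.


translate([477, 372, 0]) cylinder(h = 2233, r = 93);


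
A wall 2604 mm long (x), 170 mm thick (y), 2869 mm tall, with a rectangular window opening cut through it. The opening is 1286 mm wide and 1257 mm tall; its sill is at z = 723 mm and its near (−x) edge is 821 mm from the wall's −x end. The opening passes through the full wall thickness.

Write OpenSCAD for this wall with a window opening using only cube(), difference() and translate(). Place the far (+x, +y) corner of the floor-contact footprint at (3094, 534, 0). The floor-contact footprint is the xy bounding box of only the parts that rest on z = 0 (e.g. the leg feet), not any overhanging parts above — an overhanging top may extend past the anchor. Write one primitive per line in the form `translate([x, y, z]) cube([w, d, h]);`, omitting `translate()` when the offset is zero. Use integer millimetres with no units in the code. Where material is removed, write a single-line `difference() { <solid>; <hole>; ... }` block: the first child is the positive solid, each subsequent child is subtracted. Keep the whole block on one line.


difference() { translate([490, 364, 0]) cube([2604, 170, 2869]); translate([1311, 364, 723]) cube([1286, 170, 1257]); }


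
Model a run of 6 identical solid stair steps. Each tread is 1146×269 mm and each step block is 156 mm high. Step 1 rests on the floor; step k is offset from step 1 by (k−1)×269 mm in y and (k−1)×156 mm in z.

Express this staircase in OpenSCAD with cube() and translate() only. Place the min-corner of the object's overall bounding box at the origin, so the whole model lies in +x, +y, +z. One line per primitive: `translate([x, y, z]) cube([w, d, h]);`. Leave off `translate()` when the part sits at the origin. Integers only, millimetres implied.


cube([1146, 269, 156]);
translate([0, 269, 156]) cube([1146, 269, 156]);
translate([0, 538, 312]) cube([1146, 269, 156]);
translate([0, 807, 468]) cube([1146, 269, 156]);
translate([0, 1076, 624]) cube([1146, 269, 156]);
translate([0, 1345, 780]) cube([1146, 269, 156]);


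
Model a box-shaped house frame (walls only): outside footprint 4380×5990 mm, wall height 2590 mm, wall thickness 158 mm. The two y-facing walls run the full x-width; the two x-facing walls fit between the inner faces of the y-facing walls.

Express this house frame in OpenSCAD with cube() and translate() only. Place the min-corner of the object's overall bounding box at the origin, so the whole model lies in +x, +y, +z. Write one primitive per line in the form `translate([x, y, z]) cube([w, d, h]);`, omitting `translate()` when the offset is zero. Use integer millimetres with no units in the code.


cube([4380, 158, 2590]);
translate([0, 5832, 0]) cube([4380, 158, 2590]);
translate([0, 158, 0]) cube([158, 5674, 2590]);
translate([4222, 158, 0]) cube([158, 5674, 2590]);


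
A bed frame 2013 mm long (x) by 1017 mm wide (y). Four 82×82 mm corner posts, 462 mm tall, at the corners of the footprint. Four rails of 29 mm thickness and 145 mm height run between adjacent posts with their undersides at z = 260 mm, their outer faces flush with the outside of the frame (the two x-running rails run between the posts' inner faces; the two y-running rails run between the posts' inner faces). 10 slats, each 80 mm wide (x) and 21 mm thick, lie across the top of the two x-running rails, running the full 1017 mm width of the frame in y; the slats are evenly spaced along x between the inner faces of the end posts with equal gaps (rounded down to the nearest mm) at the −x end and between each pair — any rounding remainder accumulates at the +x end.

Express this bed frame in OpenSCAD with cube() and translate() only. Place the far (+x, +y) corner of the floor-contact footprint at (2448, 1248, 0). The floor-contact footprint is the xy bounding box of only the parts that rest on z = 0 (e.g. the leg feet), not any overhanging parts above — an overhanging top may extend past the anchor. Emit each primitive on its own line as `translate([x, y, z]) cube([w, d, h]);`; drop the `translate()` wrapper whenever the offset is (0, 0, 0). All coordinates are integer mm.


translate([435, 231, 0]) cube([82, 82, 462]);
translate([435, 1166, 0]) cube([82, 82, 462]);
translate([2366, 231, 0]) cube([82, 82, 462]);
translate([2366, 1166, 0]) cube([82, 82, 462]);
translate([517, 231, 260]) cube([1849, 29, 145]);
translate([517, 1219, 260]) cube([1849, 29, 145]);
translate([435, 313, 260]) cube([29, 853, 145]);
translate([2419, 313, 260]) cube([29, 853, 145]);
translate([612, 231, 405]) cube([80, 1017, 21]);
translate([787, 231, 405]) cube([80, 1017, 21]);
translate([962, 231, 405]) cube([80, 1017, 21]);
translate([1137, 231, 405]) cube([80, 1017, 21]);
translate([1312, 231, 405]) cube([80, 1017, 21]);
translate([1487, 231, 405]) cube([80, 1017, 21]);
translate([1662, 231, 405]) cube([80, 1017, 21]);
translate([1837, 231, 405]) cube([80, 1017, 21]);
translate([2012, 231, 405]) cube([80, 1017, 21]);
translate([2187, 231, 405]) cube([80, 1017, 21]);


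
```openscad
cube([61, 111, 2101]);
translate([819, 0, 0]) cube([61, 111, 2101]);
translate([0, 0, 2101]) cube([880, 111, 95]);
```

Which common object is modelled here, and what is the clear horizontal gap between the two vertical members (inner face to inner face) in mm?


A door frame. The clear opening width is 758 mm.

Two 2101 mm tall posts with a header on top — a door frame. The left jamb is 61 mm wide at x = 0; the right jamb starts at x = 819. The clear opening is 819 − 61 = 758 mm.


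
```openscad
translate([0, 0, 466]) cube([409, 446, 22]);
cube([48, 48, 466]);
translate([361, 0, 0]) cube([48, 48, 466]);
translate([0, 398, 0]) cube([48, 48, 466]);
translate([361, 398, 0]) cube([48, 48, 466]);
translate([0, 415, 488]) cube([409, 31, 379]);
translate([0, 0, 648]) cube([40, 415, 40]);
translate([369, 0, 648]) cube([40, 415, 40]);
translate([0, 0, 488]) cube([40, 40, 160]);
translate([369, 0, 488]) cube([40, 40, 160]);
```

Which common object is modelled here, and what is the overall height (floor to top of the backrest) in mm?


A chair. The overall height is 867 mm.

A slab on four corner posts with a tall panel at the back — a chair. The seat slab sits at z = 466 with thickness 22, and the 379 mm backrest starts at the seat top, so the overall height is 466 + 22 + 379 = 867 mm.


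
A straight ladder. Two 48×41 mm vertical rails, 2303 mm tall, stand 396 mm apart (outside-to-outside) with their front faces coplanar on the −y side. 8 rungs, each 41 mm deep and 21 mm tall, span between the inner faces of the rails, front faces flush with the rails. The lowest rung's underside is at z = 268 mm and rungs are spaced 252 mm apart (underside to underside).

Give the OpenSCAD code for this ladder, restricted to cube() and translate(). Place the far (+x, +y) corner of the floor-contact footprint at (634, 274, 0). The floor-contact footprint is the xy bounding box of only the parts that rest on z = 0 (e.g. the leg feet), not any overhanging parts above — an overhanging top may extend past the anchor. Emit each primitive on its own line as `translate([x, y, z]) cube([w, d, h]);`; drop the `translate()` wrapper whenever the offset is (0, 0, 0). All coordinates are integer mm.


translate([238, 233, 0]) cube([48, 41, 2303]);
translate([586, 233, 0]) cube([48, 41, 2303]);
translate([286, 233, 268]) cube([300, 41, 21]);
translate([286, 233, 520]) cube([300, 41, 21]);
translate([286, 233, 772]) cube([300, 41, 21]);
translate([286, 233, 1024]) cube([300, 41, 21]);
translate([286, 233, 1276]) cube([300, 41, 21]);
translate([286, 233, 1528]) cube([300, 41, 21]);
translate([286, 233, 1780]) cube([300, 41, 21]);
translate([286, 233, 2032]) cube([300, 41, 21]);


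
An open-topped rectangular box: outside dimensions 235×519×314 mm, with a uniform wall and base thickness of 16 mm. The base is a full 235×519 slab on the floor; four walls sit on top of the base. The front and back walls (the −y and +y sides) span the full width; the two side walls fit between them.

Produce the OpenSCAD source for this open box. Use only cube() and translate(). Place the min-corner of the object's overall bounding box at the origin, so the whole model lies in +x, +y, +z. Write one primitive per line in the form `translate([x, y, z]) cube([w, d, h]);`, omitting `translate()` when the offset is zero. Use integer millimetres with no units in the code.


cube([235, 519, 16]);
translate([0, 0, 16]) cube([235, 16, 298]);
translate([0, 503, 16]) cube([235, 16, 298]);
translate([0, 16, 16]) cube([16, 487, 298]);
translate([219, 16, 16]) cube([16, 487, 298]);


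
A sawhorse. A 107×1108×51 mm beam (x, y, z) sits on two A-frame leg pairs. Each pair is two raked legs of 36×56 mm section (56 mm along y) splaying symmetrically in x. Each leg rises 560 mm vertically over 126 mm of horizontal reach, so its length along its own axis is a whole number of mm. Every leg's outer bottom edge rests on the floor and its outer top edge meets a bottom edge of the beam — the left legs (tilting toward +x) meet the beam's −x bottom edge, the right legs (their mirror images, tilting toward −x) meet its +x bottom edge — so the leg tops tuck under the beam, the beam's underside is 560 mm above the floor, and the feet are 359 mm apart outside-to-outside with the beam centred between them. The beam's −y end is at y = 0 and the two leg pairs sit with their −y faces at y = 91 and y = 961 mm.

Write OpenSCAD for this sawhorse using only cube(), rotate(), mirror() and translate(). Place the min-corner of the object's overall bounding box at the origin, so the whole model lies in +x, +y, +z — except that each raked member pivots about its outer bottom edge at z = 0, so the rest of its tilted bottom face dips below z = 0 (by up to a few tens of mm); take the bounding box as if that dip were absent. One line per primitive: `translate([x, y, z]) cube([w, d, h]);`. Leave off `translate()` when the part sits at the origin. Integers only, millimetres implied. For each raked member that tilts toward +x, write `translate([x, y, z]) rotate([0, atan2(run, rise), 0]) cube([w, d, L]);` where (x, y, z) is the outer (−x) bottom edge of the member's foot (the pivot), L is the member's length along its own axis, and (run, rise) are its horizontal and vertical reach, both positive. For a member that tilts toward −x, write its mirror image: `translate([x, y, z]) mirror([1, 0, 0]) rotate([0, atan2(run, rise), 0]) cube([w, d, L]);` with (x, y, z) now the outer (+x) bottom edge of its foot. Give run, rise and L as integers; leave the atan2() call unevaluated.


translate([126, 0, 560]) cube([107, 1108, 51]);
translate([0, 91, 0]) rotate([0, atan2(126, 560), 0]) cube([36, 56, 574]);
translate([359, 91, 0]) mirror([1, 0, 0]) rotate([0, atan2(126, 560), 0]) cube([36, 56, 574]);
translate([0, 961, 0]) rotate([0, atan2(126, 560), 0]) cube([36, 56, 574]);
translate([359, 961, 0]) mirror([1, 0, 0]) rotate([0, atan2(126, 560), 0]) cube([36, 56, 574]);


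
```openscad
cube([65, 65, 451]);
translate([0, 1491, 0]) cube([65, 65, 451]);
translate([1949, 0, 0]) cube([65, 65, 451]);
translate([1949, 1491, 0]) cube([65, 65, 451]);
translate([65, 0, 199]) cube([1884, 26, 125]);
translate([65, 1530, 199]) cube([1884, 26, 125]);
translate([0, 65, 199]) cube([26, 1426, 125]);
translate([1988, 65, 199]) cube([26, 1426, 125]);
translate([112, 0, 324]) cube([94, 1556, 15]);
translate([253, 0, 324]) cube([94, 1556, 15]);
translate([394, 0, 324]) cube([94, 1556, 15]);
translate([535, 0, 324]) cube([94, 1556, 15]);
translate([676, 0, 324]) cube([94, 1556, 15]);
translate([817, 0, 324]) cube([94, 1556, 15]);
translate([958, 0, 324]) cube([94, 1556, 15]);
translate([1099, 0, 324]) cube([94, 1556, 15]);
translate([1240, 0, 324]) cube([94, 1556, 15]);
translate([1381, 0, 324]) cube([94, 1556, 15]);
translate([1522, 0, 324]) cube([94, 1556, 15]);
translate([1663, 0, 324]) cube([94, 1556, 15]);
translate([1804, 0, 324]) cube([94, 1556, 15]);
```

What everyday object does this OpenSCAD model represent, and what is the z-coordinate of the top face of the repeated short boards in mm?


A bed frame. The slat-top height is 339 mm.

Four posts, four rails, and a row of slats — a bed frame. Slats sit on the rails at z = 199 + 125 = 324; with slat thickness 15, the top is 339 mm.


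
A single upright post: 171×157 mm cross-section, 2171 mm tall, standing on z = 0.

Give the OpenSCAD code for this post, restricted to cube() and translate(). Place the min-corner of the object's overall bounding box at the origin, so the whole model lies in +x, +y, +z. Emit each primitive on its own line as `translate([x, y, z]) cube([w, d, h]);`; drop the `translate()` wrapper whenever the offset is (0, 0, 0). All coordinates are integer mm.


cube([171, 157, 2171]);


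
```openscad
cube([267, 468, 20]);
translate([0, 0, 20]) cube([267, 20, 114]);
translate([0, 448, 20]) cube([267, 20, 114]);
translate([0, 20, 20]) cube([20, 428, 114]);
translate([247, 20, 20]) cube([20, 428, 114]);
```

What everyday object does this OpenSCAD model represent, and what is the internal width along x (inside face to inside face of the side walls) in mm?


An open box. The internal width is 227 mm.

A 267×468 base slab with four walls standing on it — an open box. The base is 267 mm wide and the walls are 20 mm thick, so the internal width is 267 − 2 × 20 = 227 mm.


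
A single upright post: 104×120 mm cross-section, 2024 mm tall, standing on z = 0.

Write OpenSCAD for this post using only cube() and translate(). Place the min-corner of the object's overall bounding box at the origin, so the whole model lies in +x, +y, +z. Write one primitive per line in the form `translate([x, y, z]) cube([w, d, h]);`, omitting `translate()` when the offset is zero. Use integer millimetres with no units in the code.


cube([104, 120, 2024]);


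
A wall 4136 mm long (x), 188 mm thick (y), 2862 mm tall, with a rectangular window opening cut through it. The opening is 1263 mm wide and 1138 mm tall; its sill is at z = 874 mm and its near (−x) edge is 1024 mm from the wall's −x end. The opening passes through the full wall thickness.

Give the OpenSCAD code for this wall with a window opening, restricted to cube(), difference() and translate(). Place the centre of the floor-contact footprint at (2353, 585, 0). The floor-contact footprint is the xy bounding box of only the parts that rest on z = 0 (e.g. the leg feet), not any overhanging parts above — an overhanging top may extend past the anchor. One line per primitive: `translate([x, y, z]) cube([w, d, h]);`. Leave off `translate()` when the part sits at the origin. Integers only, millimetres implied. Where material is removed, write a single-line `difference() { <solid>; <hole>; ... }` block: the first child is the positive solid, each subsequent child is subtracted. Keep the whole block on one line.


difference() { translate([285, 491, 0]) cube([4136, 188, 2862]); translate([1309, 491, 874]) cube([1263, 188, 1138]); }


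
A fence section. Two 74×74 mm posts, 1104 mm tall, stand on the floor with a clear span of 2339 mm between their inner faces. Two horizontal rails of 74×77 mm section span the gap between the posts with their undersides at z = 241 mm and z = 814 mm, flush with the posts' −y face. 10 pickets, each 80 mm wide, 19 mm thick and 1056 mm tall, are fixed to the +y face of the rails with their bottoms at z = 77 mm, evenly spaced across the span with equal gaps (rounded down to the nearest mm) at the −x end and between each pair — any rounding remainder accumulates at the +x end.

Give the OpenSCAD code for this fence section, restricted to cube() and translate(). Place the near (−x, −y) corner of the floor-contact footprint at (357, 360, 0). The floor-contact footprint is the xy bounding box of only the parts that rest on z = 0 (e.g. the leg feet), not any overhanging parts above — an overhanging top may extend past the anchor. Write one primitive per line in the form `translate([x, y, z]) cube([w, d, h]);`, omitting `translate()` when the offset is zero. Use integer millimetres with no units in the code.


translate([357, 360, 0]) cube([74, 74, 1104]);
translate([2770, 360, 0]) cube([74, 74, 1104]);
translate([431, 360, 241]) cube([2339, 74, 77]);
translate([431, 360, 814]) cube([2339, 74, 77]);
translate([570, 434, 77]) cube([80, 19, 1056]);
translate([789, 434, 77]) cube([80, 19, 1056]);
translate([1008, 434, 77]) cube([80, 19, 1056]);
translate([1227, 434, 77]) cube([80, 19, 1056]);
translate([1446, 434, 77]) cube([80, 19, 1056]);
translate([1665, 434, 77]) cube([80, 19, 1056]);
translate([1884, 434, 77]) cube([80, 19, 1056]);
translate([2103, 434, 77]) cube([80, 19, 1056]);
translate([2322, 434, 77]) cube([80, 19, 1056]);
translate([2541, 434, 77]) cube([80, 19, 1056]);


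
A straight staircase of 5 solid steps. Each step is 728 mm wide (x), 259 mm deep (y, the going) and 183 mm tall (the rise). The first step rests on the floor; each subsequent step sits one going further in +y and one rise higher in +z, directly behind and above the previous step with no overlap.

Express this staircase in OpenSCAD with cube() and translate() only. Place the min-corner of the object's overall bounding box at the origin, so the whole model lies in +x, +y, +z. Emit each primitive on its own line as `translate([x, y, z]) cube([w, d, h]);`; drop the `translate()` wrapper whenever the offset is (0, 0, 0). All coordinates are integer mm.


cube([728, 259, 183]);
translate([0, 259, 183]) cube([728, 259, 183]);
translate([0, 518, 366]) cube([728, 259, 183]);
translate([0, 777, 549]) cube([728, 259, 183]);
translate([0, 1036, 732]) cube([728, 259, 183]);


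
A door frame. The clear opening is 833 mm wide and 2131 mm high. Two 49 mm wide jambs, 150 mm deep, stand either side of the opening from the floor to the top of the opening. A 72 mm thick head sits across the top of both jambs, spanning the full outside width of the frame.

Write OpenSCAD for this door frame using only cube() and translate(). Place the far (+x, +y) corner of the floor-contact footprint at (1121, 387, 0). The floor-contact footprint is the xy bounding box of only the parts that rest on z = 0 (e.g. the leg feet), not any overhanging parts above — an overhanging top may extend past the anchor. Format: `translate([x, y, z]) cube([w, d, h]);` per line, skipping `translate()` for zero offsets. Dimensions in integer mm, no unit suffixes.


translate([190, 237, 0]) cube([49, 150, 2131]);
translate([1072, 237, 0]) cube([49, 150, 2131]);
translate([190, 237, 2131]) cube([931, 150, 72]);


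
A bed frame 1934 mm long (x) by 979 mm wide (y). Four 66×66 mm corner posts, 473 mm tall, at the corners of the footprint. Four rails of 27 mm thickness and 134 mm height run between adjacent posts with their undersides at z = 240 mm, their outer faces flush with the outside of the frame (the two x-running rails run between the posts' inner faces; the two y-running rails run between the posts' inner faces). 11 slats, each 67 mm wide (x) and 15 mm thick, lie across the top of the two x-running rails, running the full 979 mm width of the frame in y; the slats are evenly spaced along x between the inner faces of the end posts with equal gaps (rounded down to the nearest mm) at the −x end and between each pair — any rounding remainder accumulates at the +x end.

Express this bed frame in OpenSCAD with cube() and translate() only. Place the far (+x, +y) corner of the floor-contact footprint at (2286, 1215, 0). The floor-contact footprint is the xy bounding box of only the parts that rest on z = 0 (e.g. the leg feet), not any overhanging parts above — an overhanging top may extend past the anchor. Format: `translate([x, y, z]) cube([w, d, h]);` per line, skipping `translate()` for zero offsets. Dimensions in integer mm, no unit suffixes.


translate([352, 236, 0]) cube([66, 66, 473]);
translate([352, 1149, 0]) cube([66, 66, 473]);
translate([2220, 236, 0]) cube([66, 66, 473]);
translate([2220, 1149, 0]) cube([66, 66, 473]);
translate([418, 236, 240]) cube([1802, 27, 134]);
translate([418, 1188, 240]) cube([1802, 27, 134]);
translate([352, 302, 240]) cube([27, 847, 134]);
translate([2259, 302, 240]) cube([27, 847, 134]);
translate([506, 236, 374]) cube([67, 979, 15]);
translate([661, 236, 374]) cube([67, 979, 15]);
translate([816, 236, 374]) cube([67, 979, 15]);
translate([971, 236, 374]) cube([67, 979, 15]);
translate([1126, 236, 374]) cube([67, 979, 15]);
translate([1281, 236, 374]) cube([67, 979, 15]);
translate([1436, 236, 374]) cube([67, 979, 15]);
translate([1591, 236, 374]) cube([67, 979, 15]);
translate([1746, 236, 374]) cube([67, 979, 15]);
translate([1901, 236, 374]) cube([67, 979, 15]);
translate([2056, 236, 374]) cube([67, 979, 15]);


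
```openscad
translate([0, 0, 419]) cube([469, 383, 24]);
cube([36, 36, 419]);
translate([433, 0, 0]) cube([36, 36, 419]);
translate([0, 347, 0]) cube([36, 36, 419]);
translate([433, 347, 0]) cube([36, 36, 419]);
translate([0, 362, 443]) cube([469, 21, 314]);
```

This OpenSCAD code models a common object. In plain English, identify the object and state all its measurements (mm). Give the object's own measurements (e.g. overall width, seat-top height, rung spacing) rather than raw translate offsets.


A chair. The seat is a 469×383×24 mm slab with its top at z = 443 mm, on four 36×36 mm corner legs (flush with the seat edges, standing on z = 0). A flat backrest 21 mm thick, 314 mm tall, spans the full seat width and rises from the seat top along its +y edge, rear face flush with the rear of the seat.


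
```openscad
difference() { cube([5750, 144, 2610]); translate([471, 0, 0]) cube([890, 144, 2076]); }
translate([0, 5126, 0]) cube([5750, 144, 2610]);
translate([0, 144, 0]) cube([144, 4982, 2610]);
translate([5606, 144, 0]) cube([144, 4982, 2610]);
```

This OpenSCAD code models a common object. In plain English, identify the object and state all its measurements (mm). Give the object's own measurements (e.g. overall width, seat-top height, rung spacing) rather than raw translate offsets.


A single room: four walls, each 2610 mm tall and 144 mm thick, enclosing an outside footprint 5750×5270 mm (x × y), no floor or roof. The front and back walls (−y and +y sides) run the full x-width; the side walls fit between their inner faces. A door opening 890 mm wide and 2076 mm tall is cut through the front wall from the floor up, its −x edge 471 mm from the wall's −x end.


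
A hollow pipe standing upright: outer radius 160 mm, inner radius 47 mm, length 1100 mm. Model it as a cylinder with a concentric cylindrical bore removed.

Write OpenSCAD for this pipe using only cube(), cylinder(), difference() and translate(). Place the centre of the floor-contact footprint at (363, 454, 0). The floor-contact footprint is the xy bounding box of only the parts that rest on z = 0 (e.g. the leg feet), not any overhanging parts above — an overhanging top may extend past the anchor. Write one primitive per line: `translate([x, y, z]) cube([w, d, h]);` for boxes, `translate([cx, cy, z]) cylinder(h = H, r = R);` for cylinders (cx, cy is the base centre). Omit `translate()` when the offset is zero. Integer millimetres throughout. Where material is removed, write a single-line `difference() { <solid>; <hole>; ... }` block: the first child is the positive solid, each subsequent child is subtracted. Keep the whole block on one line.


difference() { translate([363, 454, 0]) cylinder(h = 1100, r = 160); translate([363, 454, 0]) cylinder(h = 1100, r = 47); }


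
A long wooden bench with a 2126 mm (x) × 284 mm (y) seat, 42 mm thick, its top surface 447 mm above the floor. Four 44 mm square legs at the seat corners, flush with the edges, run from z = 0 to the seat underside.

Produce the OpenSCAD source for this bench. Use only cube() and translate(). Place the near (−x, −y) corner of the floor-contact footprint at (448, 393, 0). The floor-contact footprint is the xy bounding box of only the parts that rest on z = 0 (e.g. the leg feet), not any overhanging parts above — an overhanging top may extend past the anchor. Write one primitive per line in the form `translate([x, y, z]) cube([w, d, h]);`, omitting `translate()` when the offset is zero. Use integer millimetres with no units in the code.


translate([448, 393, 405]) cube([2126, 284, 42]);
translate([448, 393, 0]) cube([44, 44, 405]);
translate([448, 633, 0]) cube([44, 44, 405]);
translate([2530, 393, 0]) cube([44, 44, 405]);
translate([2530, 633, 0]) cube([44, 44, 405]);


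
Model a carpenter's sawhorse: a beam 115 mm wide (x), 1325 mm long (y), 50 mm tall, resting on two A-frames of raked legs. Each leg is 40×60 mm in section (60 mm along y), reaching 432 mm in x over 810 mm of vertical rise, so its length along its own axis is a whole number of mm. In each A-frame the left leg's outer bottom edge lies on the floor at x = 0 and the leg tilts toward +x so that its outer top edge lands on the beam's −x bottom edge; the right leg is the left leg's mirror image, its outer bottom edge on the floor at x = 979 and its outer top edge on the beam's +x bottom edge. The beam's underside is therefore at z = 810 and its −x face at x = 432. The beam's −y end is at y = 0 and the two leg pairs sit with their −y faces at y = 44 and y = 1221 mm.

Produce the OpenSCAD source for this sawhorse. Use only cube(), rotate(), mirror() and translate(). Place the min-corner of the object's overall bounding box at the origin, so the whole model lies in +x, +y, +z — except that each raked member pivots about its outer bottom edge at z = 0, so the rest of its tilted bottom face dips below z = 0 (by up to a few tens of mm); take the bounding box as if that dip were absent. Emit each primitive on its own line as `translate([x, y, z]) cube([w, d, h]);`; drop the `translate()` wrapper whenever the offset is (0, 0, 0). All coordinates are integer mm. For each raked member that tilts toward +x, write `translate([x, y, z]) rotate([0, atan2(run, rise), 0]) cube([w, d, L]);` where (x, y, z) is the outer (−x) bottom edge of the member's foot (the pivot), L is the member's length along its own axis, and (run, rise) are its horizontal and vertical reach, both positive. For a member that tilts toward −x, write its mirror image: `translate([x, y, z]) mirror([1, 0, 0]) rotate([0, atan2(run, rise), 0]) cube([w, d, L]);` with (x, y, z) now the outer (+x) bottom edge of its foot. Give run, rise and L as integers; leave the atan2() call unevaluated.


// leg length = √(432² + 810²) = 918
// right-leg outer foot x = 2·432 + 115 = 979
// beam min-corner = (432, 0, 810)
translate([432, 0, 810]) cube([115, 1325, 50]);
translate([0, 44, 0]) rotate([0, atan2(432, 810), 0]) cube([40, 60, 918]);
translate([979, 44, 0]) mirror([1, 0, 0]) rotate([0, atan2(432, 810), 0]) cube([40, 60, 918]);
translate([0, 1221, 0]) rotate([0, atan2(432, 810), 0]) cube([40, 60, 918]);
translate([979, 1221, 0]) mirror([1, 0, 0]) rotate([0, atan2(432, 810), 0]) cube([40, 60, 918]);


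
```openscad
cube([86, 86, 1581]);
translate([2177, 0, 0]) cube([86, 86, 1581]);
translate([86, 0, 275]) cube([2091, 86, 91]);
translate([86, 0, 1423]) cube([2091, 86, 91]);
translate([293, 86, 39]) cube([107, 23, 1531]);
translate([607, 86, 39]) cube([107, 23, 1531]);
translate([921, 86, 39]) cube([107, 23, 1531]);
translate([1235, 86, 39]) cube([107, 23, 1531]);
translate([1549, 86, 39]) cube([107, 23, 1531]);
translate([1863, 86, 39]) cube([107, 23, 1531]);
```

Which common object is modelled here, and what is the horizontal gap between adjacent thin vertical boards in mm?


A fence section. The picket gap is 207 mm.

Two posts, two rails, 6 pickets — a fence section. Span 2091 mm holds 6 pickets of 107 mm with 7 equal gaps: ⌊(2091 − 6·107) / 7⌋ = 207 mm.


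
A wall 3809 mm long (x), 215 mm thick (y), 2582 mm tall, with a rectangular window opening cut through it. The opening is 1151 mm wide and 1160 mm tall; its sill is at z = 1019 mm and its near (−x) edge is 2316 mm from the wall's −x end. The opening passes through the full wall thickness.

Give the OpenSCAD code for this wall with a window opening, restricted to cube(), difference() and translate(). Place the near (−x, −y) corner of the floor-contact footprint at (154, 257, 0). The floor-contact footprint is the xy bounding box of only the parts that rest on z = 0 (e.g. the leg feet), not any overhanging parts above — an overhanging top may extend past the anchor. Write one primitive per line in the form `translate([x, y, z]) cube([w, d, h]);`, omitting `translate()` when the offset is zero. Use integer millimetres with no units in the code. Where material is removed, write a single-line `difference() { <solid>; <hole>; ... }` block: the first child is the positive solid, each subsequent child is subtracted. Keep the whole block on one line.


difference() { translate([154, 257, 0]) cube([3809, 215, 2582]); translate([2470, 257, 1019]) cube([1151, 215, 1160]); }


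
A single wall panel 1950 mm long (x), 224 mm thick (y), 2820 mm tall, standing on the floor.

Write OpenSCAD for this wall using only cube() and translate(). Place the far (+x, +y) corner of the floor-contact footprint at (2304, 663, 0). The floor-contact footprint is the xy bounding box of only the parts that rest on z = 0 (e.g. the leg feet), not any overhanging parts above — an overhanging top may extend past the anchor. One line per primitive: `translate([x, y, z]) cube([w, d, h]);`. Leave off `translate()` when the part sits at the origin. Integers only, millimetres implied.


translate([354, 439, 0]) cube([1950, 224, 2820]);


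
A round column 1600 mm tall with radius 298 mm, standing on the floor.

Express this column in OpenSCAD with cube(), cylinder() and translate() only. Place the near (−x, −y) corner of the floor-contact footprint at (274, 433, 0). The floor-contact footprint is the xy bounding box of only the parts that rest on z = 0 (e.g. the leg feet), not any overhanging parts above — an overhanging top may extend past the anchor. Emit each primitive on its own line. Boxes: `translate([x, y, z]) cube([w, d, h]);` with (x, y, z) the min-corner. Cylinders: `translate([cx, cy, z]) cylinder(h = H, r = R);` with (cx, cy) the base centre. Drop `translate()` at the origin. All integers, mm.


translate([572, 731, 0]) cylinder(h = 1600, r = 298);


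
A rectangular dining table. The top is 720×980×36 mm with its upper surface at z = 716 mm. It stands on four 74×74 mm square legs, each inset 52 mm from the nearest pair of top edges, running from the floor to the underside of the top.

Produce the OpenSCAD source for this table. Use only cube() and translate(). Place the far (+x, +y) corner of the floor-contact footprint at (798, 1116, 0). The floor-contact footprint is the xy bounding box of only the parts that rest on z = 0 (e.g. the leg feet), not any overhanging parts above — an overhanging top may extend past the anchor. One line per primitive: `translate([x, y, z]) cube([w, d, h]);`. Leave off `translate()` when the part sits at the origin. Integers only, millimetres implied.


translate([130, 188, 680]) cube([720, 980, 36]);
translate([182, 240, 0]) cube([74, 74, 680]);
translate([724, 240, 0]) cube([74, 74, 680]);
translate([182, 1042, 0]) cube([74, 74, 680]);
translate([724, 1042, 0]) cube([74, 74, 680]);


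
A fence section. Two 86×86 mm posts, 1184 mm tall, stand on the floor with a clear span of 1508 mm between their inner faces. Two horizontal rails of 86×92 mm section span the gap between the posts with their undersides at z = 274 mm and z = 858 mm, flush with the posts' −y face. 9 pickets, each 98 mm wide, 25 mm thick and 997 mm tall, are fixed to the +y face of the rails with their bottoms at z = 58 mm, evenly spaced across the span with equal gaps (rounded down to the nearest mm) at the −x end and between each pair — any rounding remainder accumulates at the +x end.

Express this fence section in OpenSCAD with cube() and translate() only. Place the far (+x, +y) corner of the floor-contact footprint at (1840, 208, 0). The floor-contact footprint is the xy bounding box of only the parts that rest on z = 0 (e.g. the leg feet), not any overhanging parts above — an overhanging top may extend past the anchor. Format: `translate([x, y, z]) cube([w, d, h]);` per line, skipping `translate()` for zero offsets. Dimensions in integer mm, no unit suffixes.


translate([160, 122, 0]) cube([86, 86, 1184]);
translate([1754, 122, 0]) cube([86, 86, 1184]);
translate([246, 122, 274]) cube([1508, 86, 92]);
translate([246, 122, 858]) cube([1508, 86, 92]);
translate([308, 208, 58]) cube([98, 25, 997]);
translate([468, 208, 58]) cube([98, 25, 997]);
translate([628, 208, 58]) cube([98, 25, 997]);
translate([788, 208, 58]) cube([98, 25, 997]);
translate([948, 208, 58]) cube([98, 25, 997]);
translate([1108, 208, 58]) cube([98, 25, 997]);
translate([1268, 208, 58]) cube([98, 25, 997]);
translate([1428, 208, 58]) cube([98, 25, 997]);
translate([1588, 208, 58]) cube([98, 25, 997]);


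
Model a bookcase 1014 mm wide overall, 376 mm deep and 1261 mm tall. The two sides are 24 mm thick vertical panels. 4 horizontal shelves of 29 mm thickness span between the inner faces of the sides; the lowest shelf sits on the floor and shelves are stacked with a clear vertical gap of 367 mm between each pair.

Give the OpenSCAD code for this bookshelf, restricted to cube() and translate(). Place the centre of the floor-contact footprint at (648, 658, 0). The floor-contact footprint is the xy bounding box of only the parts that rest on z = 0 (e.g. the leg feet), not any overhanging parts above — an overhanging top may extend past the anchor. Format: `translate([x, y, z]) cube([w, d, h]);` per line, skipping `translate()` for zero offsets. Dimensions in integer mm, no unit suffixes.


translate([141, 470, 0]) cube([24, 376, 1261]);
translate([1131, 470, 0]) cube([24, 376, 1261]);
translate([165, 470, 0]) cube([966, 376, 29]);
translate([165, 470, 396]) cube([966, 376, 29]);
translate([165, 470, 792]) cube([966, 376, 29]);
translate([165, 470, 1188]) cube([966, 376, 29]);


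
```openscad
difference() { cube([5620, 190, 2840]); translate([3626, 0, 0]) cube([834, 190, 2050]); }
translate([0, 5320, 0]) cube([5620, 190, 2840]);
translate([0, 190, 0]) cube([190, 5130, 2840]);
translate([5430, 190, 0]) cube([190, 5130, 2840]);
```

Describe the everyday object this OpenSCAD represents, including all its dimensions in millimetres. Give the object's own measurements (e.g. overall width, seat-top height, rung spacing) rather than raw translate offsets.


A single room: four walls, each 2840 mm tall and 190 mm thick, enclosing an outside footprint 5620×5510 mm (x × y), no floor or roof. The front and back walls (−y and +y sides) run the full x-width; the side walls fit between their inner faces. A door opening 834 mm wide and 2050 mm tall is cut through the front wall from the floor up, its −x edge 3626 mm from the wall's −x end.


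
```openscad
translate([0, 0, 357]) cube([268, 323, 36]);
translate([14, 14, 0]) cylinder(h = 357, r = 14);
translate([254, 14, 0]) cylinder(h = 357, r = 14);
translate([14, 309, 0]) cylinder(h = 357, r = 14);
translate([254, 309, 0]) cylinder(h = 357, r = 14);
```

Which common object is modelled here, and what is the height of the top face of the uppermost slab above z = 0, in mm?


A stool. The seat height is 393 mm.

A 268×323×36 slab at z = 357 on four corner cylinders — a stool. The seat top is 357 + 36 = 393 mm.


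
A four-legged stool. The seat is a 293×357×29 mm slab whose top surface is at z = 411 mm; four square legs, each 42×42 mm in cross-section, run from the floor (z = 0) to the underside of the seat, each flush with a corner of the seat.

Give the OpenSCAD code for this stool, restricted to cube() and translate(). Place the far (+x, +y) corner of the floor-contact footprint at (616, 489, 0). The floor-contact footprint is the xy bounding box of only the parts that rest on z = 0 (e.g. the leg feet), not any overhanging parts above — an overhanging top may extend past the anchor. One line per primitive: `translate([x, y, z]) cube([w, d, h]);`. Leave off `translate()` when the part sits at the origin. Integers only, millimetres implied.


// leg_h = 411 - 29 = 382
translate([323, 132, 382]) cube([293, 357, 29]);
translate([323, 132, 0]) cube([42, 42, 382]);
translate([574, 132, 0]) cube([42, 42, 382]);
translate([323, 447, 0]) cube([42, 42, 382]);
translate([574, 447, 0]) cube([42, 42, 382]);


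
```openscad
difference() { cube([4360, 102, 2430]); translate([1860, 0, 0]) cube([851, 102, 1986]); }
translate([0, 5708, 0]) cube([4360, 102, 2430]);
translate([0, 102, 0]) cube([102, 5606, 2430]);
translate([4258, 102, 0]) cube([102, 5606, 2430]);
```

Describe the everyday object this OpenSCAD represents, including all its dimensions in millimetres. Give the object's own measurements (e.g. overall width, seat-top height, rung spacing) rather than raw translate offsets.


A single room: four walls, each 2430 mm tall and 102 mm thick, enclosing an outside footprint 4360×5810 mm (x × y), no floor or roof. The front and back walls (−y and +y sides) run the full x-width; the side walls fit between their inner faces. A door opening 851 mm wide and 1986 mm tall is cut through the front wall from the floor up, its −x edge 1860 mm from the wall's −x end.


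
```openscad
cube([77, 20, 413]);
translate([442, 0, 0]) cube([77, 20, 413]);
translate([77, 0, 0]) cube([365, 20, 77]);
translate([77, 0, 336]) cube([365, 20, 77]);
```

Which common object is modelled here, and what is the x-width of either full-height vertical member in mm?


A picture frame. The border width is 77 mm.

Four thin pieces enclosing a rectangular opening — a picture frame. The two full-height stiles are 413 mm tall; the top rail sits at z = 336 and is 77 mm tall, so the border above the opening is 413 − 336 = 77 mm, matching the stile x-width.


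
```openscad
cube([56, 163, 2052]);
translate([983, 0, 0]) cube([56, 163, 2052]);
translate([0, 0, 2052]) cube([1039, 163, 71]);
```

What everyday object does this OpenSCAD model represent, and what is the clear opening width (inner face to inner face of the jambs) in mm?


A door frame. The clear opening width is 927 mm.

Two 2052 mm tall posts with a header on top — a door frame. The left jamb is 56 mm wide at x = 0; the right jamb starts at x = 983. The clear opening is 983 − 56 = 927 mm.
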